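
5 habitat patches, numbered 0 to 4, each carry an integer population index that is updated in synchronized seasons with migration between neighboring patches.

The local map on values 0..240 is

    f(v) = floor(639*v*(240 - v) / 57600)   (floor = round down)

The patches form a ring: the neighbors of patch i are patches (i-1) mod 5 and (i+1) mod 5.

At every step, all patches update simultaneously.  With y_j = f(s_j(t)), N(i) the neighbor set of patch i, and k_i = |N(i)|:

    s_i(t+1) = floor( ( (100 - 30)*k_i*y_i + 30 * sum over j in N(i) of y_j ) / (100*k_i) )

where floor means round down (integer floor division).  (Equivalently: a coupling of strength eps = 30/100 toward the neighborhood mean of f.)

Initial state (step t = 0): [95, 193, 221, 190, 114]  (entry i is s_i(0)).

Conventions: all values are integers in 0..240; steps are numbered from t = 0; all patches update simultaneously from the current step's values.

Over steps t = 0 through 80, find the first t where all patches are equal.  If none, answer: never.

Simulating step by step:
t=0: [95, 193, 221, 190, 114]  (not all equal)
t=1: [145, 99, 62, 104, 149]  (not all equal)
t=2: [152, 148, 131, 150, 151]  (not all equal)
t=3: [148, 151, 155, 150, 148]  (not all equal)
t=4: [150, 148, 146, 148, 150]  (not all equal)
t=5: [149, 150, 151, 150, 149]  (not all equal)
t=6: [149, 149, 149, 149, 149]  (all equal)

Answer: 6
Key observation: Synchronization is absorbing here: once all patches are equal they stay equal, and step 6 is the first all-equal step.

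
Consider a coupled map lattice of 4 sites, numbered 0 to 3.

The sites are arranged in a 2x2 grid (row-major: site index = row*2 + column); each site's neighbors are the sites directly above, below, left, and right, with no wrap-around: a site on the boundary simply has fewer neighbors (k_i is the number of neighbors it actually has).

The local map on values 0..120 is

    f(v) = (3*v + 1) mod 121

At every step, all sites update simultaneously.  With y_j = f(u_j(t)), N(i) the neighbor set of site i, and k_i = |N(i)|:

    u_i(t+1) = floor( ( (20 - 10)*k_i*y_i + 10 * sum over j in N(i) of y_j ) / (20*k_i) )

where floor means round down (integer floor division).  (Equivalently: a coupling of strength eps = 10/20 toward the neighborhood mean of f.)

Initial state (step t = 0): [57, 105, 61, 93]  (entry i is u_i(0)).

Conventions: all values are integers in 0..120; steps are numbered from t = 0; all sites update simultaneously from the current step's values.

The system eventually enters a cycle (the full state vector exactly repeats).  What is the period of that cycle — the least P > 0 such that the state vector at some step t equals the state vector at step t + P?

Answer: 5
Key observation: The state at step 64, [66, 66, 66, 66], reappears at step 69 — and no state repeats earlier — so the cycle the system enters has period 5.

Derivation:
t=0: [57, 105, 61, 93]
t=1: [59, 59, 53, 53]
t=2: [52, 52, 43, 43]
t=3: [29, 29, 15, 15]
t=4: [77, 77, 56, 56]
t=5: [95, 95, 63, 63]
t=6: [50, 50, 62, 62]
t=7: [39, 39, 57, 57]
t=8: [101, 101, 67, 67]
t=9: [66, 66, 76, 76]
t=10: [85, 85, 100, 100]
t=11: [25, 25, 47, 47]
t=12: [62, 62, 34, 34]
t=13: [75, 75, 93, 93]
t=14: [88, 88, 54, 54]
t=15: [27, 27, 37, 37]
t=16: [89, 89, 104, 104]
t=17: [37, 37, 59, 59]
t=18: [98, 98, 70, 70]
t=19: [62, 62, 80, 80]
t=20: [79, 79, 106, 106]
t=21: [107, 107, 87, 87]
t=22: [65, 65, 35, 35]
t=23: [82, 82, 98, 98]
t=24: [17, 17, 41, 41]
t=25: [39, 39, 15, 15]
t=26: [100, 100, 64, 64]
t=27: [62, 62, 68, 68]
t=28: [70, 70, 79, 79]
t=29: [96, 96, 110, 110]
t=30: [57, 57, 78, 78]
t=31: [66, 66, 98, 98]
t=32: [71, 71, 59, 59]
t=33: [84, 84, 66, 66]
t=34: [27, 27, 61, 61]
t=35: [77, 77, 67, 67]
t=36: [103, 103, 88, 88]
t=37: [56, 56, 34, 34]
t=38: [61, 61, 89, 89]
t=39: [53, 53, 35, 35]
t=40: [55, 55, 89, 89]
t=41: [40, 40, 30, 30]
t=42: [22, 22, 68, 68]
t=43: [71, 71, 79, 79]
t=44: [99, 99, 111, 111]
t=45: [65, 65, 83, 83]
t=46: [58, 58, 24, 24]
t=47: [58, 58, 68, 68]
t=48: [61, 61, 76, 76]
t=49: [74, 74, 96, 96]
t=50: [88, 88, 60, 60]
t=51: [32, 32, 50, 50]
t=52: [80, 80, 46, 46]
t=53: [94, 94, 43, 43]
t=54: [33, 33, 17, 17]
t=55: [88, 88, 64, 64]
t=56: [35, 35, 59, 59]
t=57: [93, 93, 69, 69]
t=58: [50, 50, 74, 74]
t=59: [48, 48, 84, 84]
t=60: [20, 20, 14, 14]
t=61: [56, 56, 47, 47]
t=62: [41, 41, 27, 27]
t=63: [22, 22, 62, 62]
t=64: [66, 66, 66, 66]
t=65: [78, 78, 78, 78]
t=66: [114, 114, 114, 114]
t=67: [101, 101, 101, 101]
t=68: [62, 62, 62, 62]
t=69: [66, 66, 66, 66]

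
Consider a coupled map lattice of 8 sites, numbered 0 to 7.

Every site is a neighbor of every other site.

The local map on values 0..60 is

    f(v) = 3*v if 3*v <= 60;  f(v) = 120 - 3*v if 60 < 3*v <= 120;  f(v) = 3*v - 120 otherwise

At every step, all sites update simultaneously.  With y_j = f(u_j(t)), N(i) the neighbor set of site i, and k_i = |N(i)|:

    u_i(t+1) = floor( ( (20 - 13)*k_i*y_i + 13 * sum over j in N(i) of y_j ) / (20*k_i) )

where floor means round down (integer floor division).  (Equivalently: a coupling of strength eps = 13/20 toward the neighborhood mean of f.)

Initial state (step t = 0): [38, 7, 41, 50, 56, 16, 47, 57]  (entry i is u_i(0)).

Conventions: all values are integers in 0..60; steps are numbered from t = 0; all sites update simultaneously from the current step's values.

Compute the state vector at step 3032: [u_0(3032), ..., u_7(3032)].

Simulating step by step:
t=0: [38, 7, 41, 50, 56, 16, 47, 57]
t=1: [22, 26, 21, 28, 33, 33, 26, 34]
t=2: [40, 37, 41, 36, 32, 32, 37, 31]
t=3: [10, 12, 10, 13, 16, 16, 12, 16]
t=4: [36, 38, 36, 39, 41, 41, 38, 41]
t=5: [7, 6, 7, 5, 5, 5, 6, 5]
t=6: [18, 17, 18, 16, 16, 16, 17, 16]
t=7: [51, 50, 51, 49, 49, 49, 50, 49]
t=8: [30, 29, 30, 28, 28, 28, 29, 28]
t=9: [32, 33, 32, 34, 34, 34, 33, 34]
t=10: [21, 20, 21, 19, 19, 19, 20, 19]
t=11: [57, 58, 57, 57, 57, 57, 58, 57]
t=12: [51, 52, 51, 51, 51, 51, 52, 51]
t=13: [33, 34, 33, 33, 33, 33, 34, 33]
t=14: [20, 19, 20, 20, 20, 20, 19, 20]
t=15: [59, 58, 59, 59, 59, 59, 58, 59]
t=16: [56, 55, 56, 56, 56, 56, 55, 56]
t=17: [47, 46, 47, 47, 47, 47, 46, 47]
t=18: [20, 19, 20, 20, 20, 20, 19, 20]

Answer: [56, 55, 56, 56, 56, 56, 55, 56]
Key observation: The state at step 14, [20, 19, 20, 20, 20, 20, 19, 20], reappears at step 18: the system is in a cycle of period 4 from step 14 on.  Therefore the state at step 3032 equals the state at step 14 + ((3032 - 14) mod 4) = 16, which is [56, 55, 56, 56, 56, 56, 55, 56].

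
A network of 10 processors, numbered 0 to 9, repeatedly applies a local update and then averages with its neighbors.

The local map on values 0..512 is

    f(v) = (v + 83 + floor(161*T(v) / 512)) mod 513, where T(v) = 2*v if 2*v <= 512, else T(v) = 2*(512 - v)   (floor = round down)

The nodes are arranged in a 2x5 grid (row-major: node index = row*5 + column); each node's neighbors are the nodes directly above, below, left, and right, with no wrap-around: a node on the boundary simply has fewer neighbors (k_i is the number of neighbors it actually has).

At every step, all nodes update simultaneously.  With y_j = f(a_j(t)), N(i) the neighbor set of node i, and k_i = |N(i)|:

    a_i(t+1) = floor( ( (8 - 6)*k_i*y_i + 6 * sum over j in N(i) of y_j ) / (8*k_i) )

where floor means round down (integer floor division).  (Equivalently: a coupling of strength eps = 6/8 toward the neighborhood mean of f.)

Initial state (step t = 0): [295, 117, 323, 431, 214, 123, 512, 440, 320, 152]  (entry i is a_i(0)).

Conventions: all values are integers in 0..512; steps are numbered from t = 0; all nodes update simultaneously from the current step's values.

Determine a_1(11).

Answer: a_1(11) = 107

Derivation:
t=0: [295, 117, 323, 431, 214, 123, 512, 440, 320, 152]
t=1: [208, 91, 97, 125, 250, 101, 173, 39, 111, 247]
t=2: [284, 314, 226, 320, 411, 356, 247, 253, 295, 403]
t=3: [139, 363, 241, 126, 30, 379, 253, 358, 136, 27]
t=4: [99, 326, 203, 299, 188, 309, 144, 324, 185, 194]
t=5: [67, 246, 109, 297, 247, 211, 86, 281, 199, 389]
t=6: [388, 289, 313, 288, 135, 262, 410, 349, 238, 343]
t=7: [389, 149, 263, 322, 274, 155, 269, 135, 255, 294]
t=8: [256, 341, 285, 379, 131, 286, 366, 451, 203, 376]
t=9: [323, 263, 154, 312, 97, 325, 153, 252, 133, 273]
t=10: [195, 294, 333, 220, 252, 131, 334, 364, 326, 329]
t=11: [211, 107, 121, 240, 293, 229, 84, 17, 123, 192]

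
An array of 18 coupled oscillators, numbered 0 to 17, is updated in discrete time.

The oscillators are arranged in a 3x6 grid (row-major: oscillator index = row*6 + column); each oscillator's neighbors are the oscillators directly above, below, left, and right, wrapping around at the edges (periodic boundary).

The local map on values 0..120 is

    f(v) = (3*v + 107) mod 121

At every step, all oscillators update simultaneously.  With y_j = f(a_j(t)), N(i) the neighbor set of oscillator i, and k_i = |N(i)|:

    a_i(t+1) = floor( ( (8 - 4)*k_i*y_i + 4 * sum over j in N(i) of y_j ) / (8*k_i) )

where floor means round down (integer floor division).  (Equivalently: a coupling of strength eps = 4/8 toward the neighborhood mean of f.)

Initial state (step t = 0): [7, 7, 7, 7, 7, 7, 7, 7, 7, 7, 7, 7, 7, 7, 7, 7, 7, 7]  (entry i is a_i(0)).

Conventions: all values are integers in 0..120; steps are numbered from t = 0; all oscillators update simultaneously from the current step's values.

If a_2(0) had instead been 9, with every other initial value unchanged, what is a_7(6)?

Simulating step by step:
t=0: [7, 7, 9, 7, 7, 7, 7, 7, 7, 7, 7, 7, 7, 7, 7, 7, 7, 7]
t=1: [7, 7, 10, 7, 7, 7, 7, 7, 7, 7, 7, 7, 7, 7, 7, 7, 7, 7]
t=2: [7, 8, 11, 8, 7, 7, 7, 7, 8, 7, 7, 7, 7, 7, 8, 7, 7, 7]
t=3: [7, 10, 14, 10, 7, 7, 7, 7, 10, 7, 7, 7, 7, 7, 10, 7, 7, 7]
t=4: [8, 14, 22, 14, 8, 7, 7, 9, 15, 9, 7, 7, 7, 9, 15, 9, 7, 7]
t=5: [11, 25, 40, 25, 11, 7, 8, 16, 29, 16, 8, 7, 8, 16, 29, 16, 8, 7]
t=6: [20, 54, 86, 54, 20, 10, 13, 39, 67, 39, 13, 7, 13, 39, 67, 39, 13, 7]

Answer: a_7(6) = 39
Key observation: This trace re-runs the system from the modified initial state.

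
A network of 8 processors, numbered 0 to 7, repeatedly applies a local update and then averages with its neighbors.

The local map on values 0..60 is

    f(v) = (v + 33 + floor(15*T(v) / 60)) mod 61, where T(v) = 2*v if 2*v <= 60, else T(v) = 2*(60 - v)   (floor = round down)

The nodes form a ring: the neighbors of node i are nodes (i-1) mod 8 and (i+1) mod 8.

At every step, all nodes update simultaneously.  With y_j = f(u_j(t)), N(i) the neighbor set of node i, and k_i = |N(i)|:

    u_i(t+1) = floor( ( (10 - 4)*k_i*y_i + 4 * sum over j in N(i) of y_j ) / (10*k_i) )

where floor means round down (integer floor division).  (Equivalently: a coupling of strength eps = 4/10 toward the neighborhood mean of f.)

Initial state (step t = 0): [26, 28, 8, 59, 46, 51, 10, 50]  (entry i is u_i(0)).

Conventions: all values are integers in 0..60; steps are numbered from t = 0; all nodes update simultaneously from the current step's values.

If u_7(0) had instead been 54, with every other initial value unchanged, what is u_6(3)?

Simulating step by step:
t=0: [26, 28, 8, 59, 46, 51, 10, 54]
t=1: [15, 19, 36, 32, 26, 30, 40, 29]
t=2: [36, 15, 15, 17, 13, 16, 19, 24]
t=3: [24, 48, 55, 56, 54, 44, 13, 8]

Answer: u_6(3) = 13
Key observation: This trace re-runs the system from the modified initial state.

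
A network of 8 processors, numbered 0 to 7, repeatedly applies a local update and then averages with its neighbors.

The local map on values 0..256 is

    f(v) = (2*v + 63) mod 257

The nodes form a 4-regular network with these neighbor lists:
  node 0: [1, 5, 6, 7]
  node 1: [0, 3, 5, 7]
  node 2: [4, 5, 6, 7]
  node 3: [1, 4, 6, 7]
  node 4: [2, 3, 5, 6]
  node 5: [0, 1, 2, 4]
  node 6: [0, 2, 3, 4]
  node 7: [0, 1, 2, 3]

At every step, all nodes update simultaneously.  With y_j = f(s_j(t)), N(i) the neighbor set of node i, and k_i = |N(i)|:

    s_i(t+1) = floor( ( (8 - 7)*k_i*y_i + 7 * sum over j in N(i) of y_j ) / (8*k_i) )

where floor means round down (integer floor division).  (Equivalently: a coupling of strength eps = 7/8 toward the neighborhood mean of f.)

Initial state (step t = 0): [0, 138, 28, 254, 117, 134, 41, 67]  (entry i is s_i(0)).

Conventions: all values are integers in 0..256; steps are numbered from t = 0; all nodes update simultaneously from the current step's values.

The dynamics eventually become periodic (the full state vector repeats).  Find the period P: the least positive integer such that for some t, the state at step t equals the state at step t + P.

Simulating step by step:
t=0: [0, 138, 28, 254, 117, 134, 41, 67]
t=1: [116, 95, 114, 108, 91, 75, 79, 94]
t=2: [209, 146, 207, 214, 137, 151, 101, 107]
t=3: [79, 140, 74, 74, 134, 149, 166, 172]
t=4: [132, 160, 128, 124, 154, 142, 174, 178]
t=5: [125, 98, 121, 128, 93, 92, 84, 88]
t=6: [164, 132, 217, 165, 159, 108, 119, 66]
t=7: [89, 115, 114, 111, 112, 127, 144, 151]
t=8: [95, 100, 68, 62, 51, 82, 84, 87]
t=9: [184, 198, 213, 163, 205, 164, 204, 170]
t=10: [174, 153, 184, 186, 182, 197, 191, 180]
t=11: [164, 166, 180, 161, 183, 158, 171, 155]
t=12: [131, 126, 142, 141, 144, 148, 149, 138]
t=13: [84, 81, 94, 84, 95, 80, 87, 76]
t=14: [225, 225, 234, 232, 237, 237, 240, 232]
t=15: [102, 98, 21, 71, 20, 123, 71, 120]
t=16: [67, 68, 101, 103, 136, 54, 118, 76]
t=17: [161, 155, 111, 118, 60, 126, 69, 117]
t=18: [106, 73, 108, 123, 94, 106, 108, 73]
t=19: [102, 91, 112, 157, 56, 111, 77, 91]
t=20: [162, 118, 149, 207, 108, 104, 100, 119]
t=21: [39, 94, 31, 52, 78, 66, 104, 114]
t=22: [125, 148, 116, 134, 136, 185, 144, 153]
t=23: [112, 104, 105, 93, 93, 81, 65, 73]
t=24: [143, 157, 193, 176, 180, 95, 143, 93]
t=25: [167, 179, 190, 156, 172, 156, 144, 154]
t=26: [124, 127, 127, 128, 131, 154, 141, 147]
t=27: [85, 79, 88, 76, 79, 67, 64, 64]
t=28: [204, 210, 204, 207, 211, 224, 222, 222]
t=29: [241, 233, 241, 236, 233, 224, 222, 222]
t=30: [172, 123, 172, 118, 123, 51, 52, 52]
t=31: [139, 121, 139, 101, 121, 109, 107, 107]
t=32: [35, 35, 35, 30, 35, 60, 51, 51]
t=33: [157, 148, 157, 145, 148, 139, 134, 134]
t=34: [88, 94, 88, 89, 94, 107, 105, 105]
t=35: [96, 144, 96, 146, 144, 216, 214, 214]
t=36: [206, 192, 206, 155, 192, 182, 182, 182]
t=37: [180, 171, 180, 172, 171, 199, 183, 183]
t=38: [173, 169, 173, 158, 169, 162, 159, 159]
t=39: [133, 133, 133, 132, 133, 145, 140, 140]
t=40: [83, 79, 83, 77, 79, 75, 73, 73]
t=41: [215, 217, 215, 215, 217, 223, 222, 222]
t=42: [246, 243, 246, 243, 243, 239, 238, 238]
t=43: [29, 32, 29, 30, 32, 36, 36, 36]
t=44: [131, 128, 131, 130, 128, 125, 124, 124]
t=45: [57, 61, 57, 59, 61, 63, 64, 64]
t=46: [187, 184, 187, 187, 184, 182, 181, 181]
t=47: [171, 174, 171, 172, 174, 176, 177, 177]
t=48: [156, 154, 156, 156, 154, 151, 151, 151]
t=49: [110, 113, 110, 111, 113, 115, 115, 115]
t=50: [33, 31, 33, 33, 31, 29, 29, 29]
t=51: [122, 125, 122, 123, 125, 126, 127, 127]
t=52: [57, 55, 57, 57, 55, 53, 53, 53]
t=53: [170, 173, 170, 171, 173, 174, 175, 175]
t=54: [153, 151, 153, 153, 151, 149, 149, 149]
t=55: [105, 108, 105, 106, 108, 109, 110, 110]
t=56: [23, 21, 23, 23, 21, 19, 19, 19]
t=57: [102, 105, 102, 103, 105, 106, 107, 107]
t=58: [17, 15, 17, 17, 15, 13, 13, 13]
t=59: [90, 93, 90, 91, 93, 94, 95, 95]
t=60: [250, 248, 250, 250, 248, 246, 246, 246]
t=61: [42, 45, 42, 43, 45, 46, 47, 47]
t=62: [154, 152, 154, 154, 152, 150, 150, 150]
t=63: [107, 110, 107, 108, 110, 111, 112, 112]
t=64: [27, 25, 27, 27, 25, 23, 23, 23]
t=65: [110, 113, 110, 111, 113, 114, 115, 115]
t=66: [33, 31, 33, 33, 31, 29, 29, 29]

Answer: 16
Key observation: The state at step 50, [33, 31, 33, 33, 31, 29, 29, 29], reappears at step 66 — and no state repeats earlier — so the cycle the system enters has period 16.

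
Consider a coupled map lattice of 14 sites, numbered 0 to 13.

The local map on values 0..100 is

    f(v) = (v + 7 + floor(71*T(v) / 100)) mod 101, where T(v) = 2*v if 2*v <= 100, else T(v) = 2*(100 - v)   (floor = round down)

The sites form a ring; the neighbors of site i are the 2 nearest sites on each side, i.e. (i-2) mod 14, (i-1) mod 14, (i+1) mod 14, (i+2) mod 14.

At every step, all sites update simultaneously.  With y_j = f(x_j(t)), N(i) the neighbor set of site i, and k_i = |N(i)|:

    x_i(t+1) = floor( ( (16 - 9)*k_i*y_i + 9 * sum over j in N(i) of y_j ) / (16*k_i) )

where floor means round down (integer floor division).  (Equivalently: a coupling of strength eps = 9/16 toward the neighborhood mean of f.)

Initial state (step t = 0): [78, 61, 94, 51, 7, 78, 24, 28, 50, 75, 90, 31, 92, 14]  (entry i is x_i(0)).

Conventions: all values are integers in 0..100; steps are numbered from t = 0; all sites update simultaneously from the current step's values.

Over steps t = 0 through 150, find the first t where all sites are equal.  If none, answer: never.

Simulating step by step:
t=0: [78, 61, 94, 51, 7, 78, 24, 28, 50, 75, 90, 31, 92, 14]  (not all equal)
t=1: [17, 22, 15, 20, 26, 33, 47, 49, 35, 34, 23, 46, 24, 35]  (not all equal)
t=2: [57, 59, 51, 60, 58, 61, 46, 50, 67, 66, 63, 50, 59, 66]  (not all equal)
t=3: [23, 23, 24, 22, 22, 22, 20, 22, 20, 21, 21, 23, 23, 22]  (not all equal)
t=4: [62, 61, 62, 60, 60, 59, 57, 58, 56, 57, 58, 60, 61, 61]  (not all equal)
t=5: [21, 21, 21, 22, 22, 22, 23, 23, 23, 23, 23, 22, 22, 21]  (not all equal)
t=6: [57, 57, 57, 59, 59, 60, 61, 61, 62, 61, 61, 60, 59, 57]  (not all equal)
t=7: [23, 23, 23, 23, 22, 22, 22, 21, 21, 21, 22, 22, 23, 23]  (not all equal)
t=8: [62, 62, 61, 61, 60, 59, 59, 57, 57, 57, 59, 60, 61, 61]  (not all equal)
t=9: [21, 21, 21, 22, 22, 22, 23, 23, 23, 23, 23, 22, 22, 21]  (not all equal)

Answer: never
Key observation: The state at step 5 reappears at step 9 — the system is in a cycle of period 4 from step 5 on.  No step 0..9 is synchronized, and the cycle repeats forever, so no step up to 150 (or ever) has all sites equal.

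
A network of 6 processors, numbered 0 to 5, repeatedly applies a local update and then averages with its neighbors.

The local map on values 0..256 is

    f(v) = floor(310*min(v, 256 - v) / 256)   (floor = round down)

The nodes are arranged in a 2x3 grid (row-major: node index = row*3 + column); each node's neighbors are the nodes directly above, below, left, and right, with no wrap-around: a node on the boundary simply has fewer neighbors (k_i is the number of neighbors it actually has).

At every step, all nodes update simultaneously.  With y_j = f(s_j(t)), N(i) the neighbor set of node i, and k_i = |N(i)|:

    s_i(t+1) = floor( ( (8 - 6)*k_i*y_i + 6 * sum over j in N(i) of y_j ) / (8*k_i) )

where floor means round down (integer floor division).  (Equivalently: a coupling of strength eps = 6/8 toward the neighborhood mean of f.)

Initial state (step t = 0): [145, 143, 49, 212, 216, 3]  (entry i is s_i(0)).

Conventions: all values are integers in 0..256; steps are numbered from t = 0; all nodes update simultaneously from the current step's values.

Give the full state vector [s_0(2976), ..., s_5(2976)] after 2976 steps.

Answer: [128, 128, 128, 128, 128, 128]
Key observation: The state at step 21, [151, 151, 151, 151, 151, 151], reappears at step 31: the system is in a cycle of period 10 from step 21 on.  Therefore the state at step 2976 equals the state at step 21 + ((2976 - 21) mod 10) = 26, which is [128, 128, 128, 128, 128, 128].

Derivation:
t=0: [145, 143, 49, 212, 216, 3]
t=1: [104, 94, 66, 81, 60, 40]
t=2: [110, 97, 80, 98, 82, 68]
t=3: [121, 111, 98, 116, 104, 93]
t=4: [139, 130, 121, 136, 127, 119]
t=5: [146, 148, 147, 146, 148, 148]
t=6: [131, 131, 130, 131, 130, 130]
t=7: [151, 151, 151, 151, 151, 152]
t=8: [127, 127, 126, 127, 126, 126]
t=9: [153, 152, 152, 152, 152, 152]
t=10: [124, 124, 125, 124, 125, 125]
t=11: [150, 150, 150, 150, 150, 151]
t=12: [128, 128, 127, 128, 127, 127]
t=13: [155, 154, 153, 154, 154, 153]
t=14: [122, 123, 123, 122, 123, 123]
t=15: [147, 147, 148, 147, 147, 148]
t=16: [131, 130, 130, 131, 130, 130]
t=17: [151, 151, 152, 151, 151, 152]
t=18: [127, 126, 125, 127, 126, 125]
t=19: [152, 152, 151, 152, 152, 151]
t=20: [125, 125, 126, 125, 125, 126]
t=21: [151, 151, 151, 151, 151, 151]
t=22: [127, 127, 127, 127, 127, 127]
t=23: [153, 153, 153, 153, 153, 153]
t=24: [124, 124, 124, 124, 124, 124]
t=25: [150, 150, 150, 150, 150, 150]
t=26: [128, 128, 128, 128, 128, 128]
t=27: [155, 155, 155, 155, 155, 155]
t=28: [122, 122, 122, 122, 122, 122]
t=29: [147, 147, 147, 147, 147, 147]
t=30: [131, 131, 131, 131, 131, 131]
t=31: [151, 151, 151, 151, 151, 151]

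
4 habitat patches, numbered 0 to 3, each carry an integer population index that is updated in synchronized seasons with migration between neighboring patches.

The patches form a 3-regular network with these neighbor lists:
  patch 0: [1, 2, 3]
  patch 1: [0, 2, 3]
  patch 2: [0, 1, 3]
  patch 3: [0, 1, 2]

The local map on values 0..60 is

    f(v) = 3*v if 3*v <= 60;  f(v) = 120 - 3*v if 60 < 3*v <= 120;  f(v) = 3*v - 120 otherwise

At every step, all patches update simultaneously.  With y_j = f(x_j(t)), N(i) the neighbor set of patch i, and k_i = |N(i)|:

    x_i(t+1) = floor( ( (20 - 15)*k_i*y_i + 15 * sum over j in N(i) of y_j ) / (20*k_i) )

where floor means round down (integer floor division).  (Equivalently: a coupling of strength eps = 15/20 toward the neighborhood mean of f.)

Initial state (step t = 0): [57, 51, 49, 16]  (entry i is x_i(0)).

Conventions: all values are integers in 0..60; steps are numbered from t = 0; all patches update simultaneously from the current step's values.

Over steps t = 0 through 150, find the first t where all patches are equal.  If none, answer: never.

Answer: 1
Key observation: Synchronization is absorbing here: once all patches are equal they stay equal, and step 1 is the first all-equal step.

Derivation:
t=0: [57, 51, 49, 16]  (not all equal)
t=1: [39, 39, 39, 39]  (all equal)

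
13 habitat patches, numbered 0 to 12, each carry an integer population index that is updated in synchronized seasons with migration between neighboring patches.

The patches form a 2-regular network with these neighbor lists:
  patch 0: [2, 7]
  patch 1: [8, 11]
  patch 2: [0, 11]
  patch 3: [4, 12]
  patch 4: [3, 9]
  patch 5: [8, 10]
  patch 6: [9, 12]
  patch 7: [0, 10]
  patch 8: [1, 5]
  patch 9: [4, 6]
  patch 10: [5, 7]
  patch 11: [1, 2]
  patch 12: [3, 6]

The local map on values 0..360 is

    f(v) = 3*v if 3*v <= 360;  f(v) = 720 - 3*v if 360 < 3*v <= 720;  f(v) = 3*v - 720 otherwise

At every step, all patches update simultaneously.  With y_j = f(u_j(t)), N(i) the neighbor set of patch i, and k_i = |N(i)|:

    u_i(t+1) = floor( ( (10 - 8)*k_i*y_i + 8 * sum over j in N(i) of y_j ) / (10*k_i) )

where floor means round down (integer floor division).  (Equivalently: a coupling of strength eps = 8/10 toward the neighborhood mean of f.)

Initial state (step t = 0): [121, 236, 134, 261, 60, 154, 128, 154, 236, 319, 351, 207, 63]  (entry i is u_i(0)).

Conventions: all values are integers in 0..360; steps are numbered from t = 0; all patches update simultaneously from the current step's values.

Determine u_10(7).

Answer: u_10(7) = 297

Derivation:
t=0: [121, 236, 134, 261, 60, 154, 128, 154, 236, 319, 351, 207, 63]
t=1: [301, 46, 246, 160, 156, 189, 237, 327, 110, 253, 273, 151, 197]
t=2: [148, 266, 183, 200, 162, 202, 69, 165, 182, 112, 185, 115, 125]
t=3: [213, 223, 282, 255, 229, 158, 313, 221, 111, 243, 168, 168, 199]
t=4: [89, 229, 144, 71, 28, 268, 96, 130, 185, 102, 164, 114, 130]
t=5: [300, 209, 301, 208, 224, 174, 312, 264, 79, 210, 211, 196, 266]
t=6: [138, 166, 161, 69, 84, 169, 110, 121, 163, 123, 125, 136, 140]
t=7: [298, 261, 294, 262, 273, 273, 326, 331, 220, 303, 297, 246, 274]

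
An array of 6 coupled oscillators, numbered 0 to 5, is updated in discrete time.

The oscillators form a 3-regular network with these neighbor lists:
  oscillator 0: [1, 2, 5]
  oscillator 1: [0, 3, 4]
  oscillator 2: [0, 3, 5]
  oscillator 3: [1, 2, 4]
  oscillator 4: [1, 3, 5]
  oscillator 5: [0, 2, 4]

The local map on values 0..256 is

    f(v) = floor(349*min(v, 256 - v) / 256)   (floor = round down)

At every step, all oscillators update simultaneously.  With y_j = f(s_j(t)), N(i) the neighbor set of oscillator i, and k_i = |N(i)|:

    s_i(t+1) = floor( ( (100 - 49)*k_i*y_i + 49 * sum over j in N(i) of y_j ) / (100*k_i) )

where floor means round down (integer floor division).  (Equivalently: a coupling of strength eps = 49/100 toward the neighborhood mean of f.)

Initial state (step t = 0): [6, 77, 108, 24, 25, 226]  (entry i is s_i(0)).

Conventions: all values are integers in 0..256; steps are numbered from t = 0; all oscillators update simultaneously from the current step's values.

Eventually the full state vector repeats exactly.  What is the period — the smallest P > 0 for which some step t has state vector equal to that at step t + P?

Simulating step by step:
t=0: [6, 77, 108, 24, 25, 226]
t=1: [51, 65, 88, 62, 46, 51]
t=2: [80, 79, 96, 86, 70, 76]
t=3: [111, 107, 120, 113, 101, 107]
t=4: [151, 146, 156, 151, 142, 147]
t=5: [143, 148, 140, 144, 150, 146]
t=6: [152, 148, 154, 150, 146, 150]
t=7: [142, 145, 140, 144, 147, 143]
t=8: [154, 151, 155, 152, 150, 153]
t=9: [139, 142, 138, 141, 142, 140]
t=10: [158, 155, 158, 156, 155, 158]
t=11: [133, 136, 133, 135, 136, 133]
t=12: [166, 163, 166, 164, 163, 166]
t=13: [122, 125, 122, 124, 125, 122]
t=14: [166, 169, 166, 168, 169, 166]
t=15: [121, 118, 121, 119, 118, 121]
t=16: [163, 160, 163, 161, 160, 163]
t=17: [126, 129, 126, 128, 129, 126]
t=18: [171, 172, 171, 173, 172, 171]
t=19: [114, 114, 114, 113, 114, 114]
t=20: [155, 154, 154, 154, 154, 155]
t=21: [137, 138, 138, 139, 138, 137]
t=22: [161, 160, 160, 159, 160, 161]
t=23: [129, 130, 130, 131, 130, 129]
t=24: [172, 171, 171, 170, 171, 172]
t=25: [114, 115, 115, 116, 115, 114]
t=26: [155, 156, 156, 157, 156, 155]
t=27: [136, 135, 136, 134, 135, 136]
t=28: [163, 164, 163, 164, 164, 163]
t=29: [125, 125, 125, 125, 125, 125]
t=30: [170, 170, 170, 170, 170, 170]
t=31: [117, 117, 117, 117, 117, 117]
t=32: [159, 159, 159, 159, 159, 159]
t=33: [132, 132, 132, 132, 132, 132]
t=34: [169, 169, 169, 169, 169, 169]
t=35: [118, 118, 118, 118, 118, 118]
t=36: [160, 160, 160, 160, 160, 160]
t=37: [130, 130, 130, 130, 130, 130]
t=38: [171, 171, 171, 171, 171, 171]
t=39: [115, 115, 115, 115, 115, 115]
t=40: [156, 156, 156, 156, 156, 156]
t=41: [136, 136, 136, 136, 136, 136]
t=42: [163, 163, 163, 163, 163, 163]
t=43: [126, 126, 126, 126, 126, 126]
t=44: [171, 171, 171, 171, 171, 171]

Answer: 6
Key observation: The state at step 38, [171, 171, 171, 171, 171, 171], reappears at step 44 — and no state repeats earlier — so the cycle the system enters has period 6.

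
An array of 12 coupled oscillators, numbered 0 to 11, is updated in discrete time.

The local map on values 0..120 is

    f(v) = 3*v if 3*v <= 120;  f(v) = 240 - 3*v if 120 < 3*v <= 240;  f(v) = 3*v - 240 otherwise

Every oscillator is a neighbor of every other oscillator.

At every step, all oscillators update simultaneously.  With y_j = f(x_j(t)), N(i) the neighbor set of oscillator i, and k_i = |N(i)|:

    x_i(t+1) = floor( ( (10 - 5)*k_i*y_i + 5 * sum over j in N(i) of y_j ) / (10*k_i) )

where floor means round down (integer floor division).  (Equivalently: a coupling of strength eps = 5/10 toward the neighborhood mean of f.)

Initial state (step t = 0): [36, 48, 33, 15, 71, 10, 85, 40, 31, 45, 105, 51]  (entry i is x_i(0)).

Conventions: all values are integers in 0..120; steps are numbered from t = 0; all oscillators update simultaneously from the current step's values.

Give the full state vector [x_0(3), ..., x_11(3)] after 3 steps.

Answer: [90, 79, 81, 89, 75, 77, 63, 97, 78, 87, 81, 72]

Derivation:
t=0: [36, 48, 33, 15, 71, 10, 85, 40, 31, 45, 105, 51]
t=1: [90, 84, 85, 61, 53, 54, 47, 95, 83, 88, 75, 80]
t=2: [34, 26, 27, 47, 57, 56, 66, 41, 25, 32, 27, 21]
t=3: [90, 79, 81, 89, 75, 77, 63, 97, 78, 87, 81, 72]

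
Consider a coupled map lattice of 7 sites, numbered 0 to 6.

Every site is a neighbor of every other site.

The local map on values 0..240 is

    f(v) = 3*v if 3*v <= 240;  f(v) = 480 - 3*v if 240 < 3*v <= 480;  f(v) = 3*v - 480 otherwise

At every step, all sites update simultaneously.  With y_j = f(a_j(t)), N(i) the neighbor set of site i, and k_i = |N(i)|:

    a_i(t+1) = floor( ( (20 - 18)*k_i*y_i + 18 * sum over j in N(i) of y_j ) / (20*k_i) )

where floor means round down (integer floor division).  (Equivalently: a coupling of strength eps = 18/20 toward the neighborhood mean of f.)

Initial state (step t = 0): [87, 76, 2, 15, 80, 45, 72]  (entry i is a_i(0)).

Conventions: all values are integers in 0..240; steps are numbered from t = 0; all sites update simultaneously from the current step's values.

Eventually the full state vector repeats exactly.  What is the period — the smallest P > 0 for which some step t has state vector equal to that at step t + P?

Simulating step by step:
t=0: [87, 76, 2, 15, 80, 45, 72]
t=1: [152, 151, 163, 161, 151, 156, 152]
t=2: [17, 17, 18, 18, 17, 18, 17]
t=3: [52, 52, 52, 52, 52, 52, 52]
t=4: [156, 156, 156, 156, 156, 156, 156]
t=5: [12, 12, 12, 12, 12, 12, 12]
t=6: [36, 36, 36, 36, 36, 36, 36]
t=7: [108, 108, 108, 108, 108, 108, 108]
t=8: [156, 156, 156, 156, 156, 156, 156]

Answer: 4
Key observation: The state at step 4, [156, 156, 156, 156, 156, 156, 156], reappears at step 8 — and no state repeats earlier — so the cycle the system enters has period 4.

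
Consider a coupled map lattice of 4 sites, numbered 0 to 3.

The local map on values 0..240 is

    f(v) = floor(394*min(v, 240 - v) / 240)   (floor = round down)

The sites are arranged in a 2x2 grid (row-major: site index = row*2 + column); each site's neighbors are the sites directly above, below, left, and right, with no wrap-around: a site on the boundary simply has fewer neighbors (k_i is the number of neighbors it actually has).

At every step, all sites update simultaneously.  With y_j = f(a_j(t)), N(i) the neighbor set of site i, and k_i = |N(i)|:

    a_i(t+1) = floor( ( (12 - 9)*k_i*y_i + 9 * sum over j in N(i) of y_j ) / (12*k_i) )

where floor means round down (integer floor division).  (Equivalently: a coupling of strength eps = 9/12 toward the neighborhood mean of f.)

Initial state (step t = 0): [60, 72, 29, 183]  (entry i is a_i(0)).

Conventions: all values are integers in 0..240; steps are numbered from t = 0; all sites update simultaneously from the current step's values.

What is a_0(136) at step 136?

Simulating step by step:
t=0: [60, 72, 29, 183]
t=1: [86, 101, 83, 85]
t=2: [148, 146, 139, 147]
t=3: [157, 152, 154, 157]
t=4: [140, 138, 137, 140]
t=5: [167, 164, 165, 167]
t=6: [122, 120, 120, 122]
t=7: [196, 194, 194, 196]
t=8: [74, 72, 72, 74]
t=9: [118, 120, 120, 118]
t=10: [196, 194, 194, 196]

Answer: a_0(136) = 196
Key observation: The state at step 7, [196, 194, 194, 196], reappears at step 10: the system is in a cycle of period 3 from step 7 on.  Therefore the state at step 136 equals the state at step 7 + ((136 - 7) mod 3) = 7, which is [196, 194, 194, 196].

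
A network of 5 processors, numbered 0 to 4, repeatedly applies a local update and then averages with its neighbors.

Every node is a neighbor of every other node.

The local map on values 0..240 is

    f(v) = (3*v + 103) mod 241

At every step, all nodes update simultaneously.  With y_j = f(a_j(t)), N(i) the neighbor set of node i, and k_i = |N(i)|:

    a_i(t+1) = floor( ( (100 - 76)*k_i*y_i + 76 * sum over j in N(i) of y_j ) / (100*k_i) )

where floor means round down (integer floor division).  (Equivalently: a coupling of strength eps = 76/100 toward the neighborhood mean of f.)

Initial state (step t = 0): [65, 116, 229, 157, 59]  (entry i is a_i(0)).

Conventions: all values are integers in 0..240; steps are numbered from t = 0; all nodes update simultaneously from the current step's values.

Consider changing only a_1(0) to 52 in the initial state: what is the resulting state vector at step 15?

Simulating step by step:
t=0: [65, 52, 229, 157, 59]
t=1: [54, 52, 55, 56, 53]
t=2: [24, 23, 24, 24, 23]
t=3: [173, 173, 173, 173, 173]
t=4: [140, 140, 140, 140, 140]
t=5: [41, 41, 41, 41, 41]
t=6: [226, 226, 226, 226, 226]
t=7: [58, 58, 58, 58, 58]
t=8: [36, 36, 36, 36, 36]
t=9: [211, 211, 211, 211, 211]
t=10: [13, 13, 13, 13, 13]
t=11: [142, 142, 142, 142, 142]
t=12: [47, 47, 47, 47, 47]
t=13: [3, 3, 3, 3, 3]
t=14: [112, 112, 112, 112, 112]
t=15: [198, 198, 198, 198, 198]

Answer: [198, 198, 198, 198, 198]
Key observation: This trace re-runs the system from the modified initial state.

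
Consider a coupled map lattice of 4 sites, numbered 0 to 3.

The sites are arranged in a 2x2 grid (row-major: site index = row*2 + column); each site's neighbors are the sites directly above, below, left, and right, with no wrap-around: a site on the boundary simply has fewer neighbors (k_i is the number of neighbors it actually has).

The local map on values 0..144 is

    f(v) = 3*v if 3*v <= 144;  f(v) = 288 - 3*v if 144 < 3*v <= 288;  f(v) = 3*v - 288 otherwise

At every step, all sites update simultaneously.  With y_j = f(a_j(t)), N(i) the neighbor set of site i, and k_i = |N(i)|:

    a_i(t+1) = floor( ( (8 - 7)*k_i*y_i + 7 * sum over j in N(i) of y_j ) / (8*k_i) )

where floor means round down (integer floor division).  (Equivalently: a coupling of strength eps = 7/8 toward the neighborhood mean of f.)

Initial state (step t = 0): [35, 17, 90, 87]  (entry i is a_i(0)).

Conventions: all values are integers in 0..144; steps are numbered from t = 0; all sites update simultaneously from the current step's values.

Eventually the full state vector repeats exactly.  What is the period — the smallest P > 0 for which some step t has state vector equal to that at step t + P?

Simulating step by step:
t=0: [35, 17, 90, 87]
t=1: [43, 64, 60, 33]
t=2: [105, 111, 113, 101]
t=3: [45, 24, 24, 43]
t=4: [79, 124, 124, 79]
t=5: [79, 55, 55, 79]
t=6: [114, 60, 60, 114]
t=7: [101, 60, 60, 101]
t=8: [96, 26, 26, 96]
t=9: [68, 9, 9, 68]
t=10: [34, 76, 76, 34]
t=11: [65, 96, 96, 65]
t=12: [11, 81, 81, 11]
t=13: [43, 34, 34, 43]
t=14: [105, 125, 125, 105]
t=15: [79, 34, 34, 79]
t=16: [95, 57, 57, 95]
t=17: [102, 17, 17, 102]
t=18: [46, 22, 22, 46]
t=19: [75, 129, 129, 75]
t=20: [94, 67, 67, 94]
t=21: [76, 16, 16, 76]
t=22: [49, 58, 58, 49]
t=23: [117, 137, 137, 117]
t=24: [115, 70, 70, 115]
t=25: [75, 59, 59, 75]
t=26: [105, 69, 69, 105]
t=27: [74, 33, 33, 74]
t=28: [94, 70, 70, 94]
t=29: [69, 15, 15, 69]
t=30: [49, 76, 76, 49]
t=31: [70, 130, 130, 70]
t=32: [99, 81, 81, 99]
t=33: [40, 13, 13, 40]
t=34: [49, 109, 109, 49]
t=35: [51, 128, 128, 51]
t=36: [100, 130, 130, 100]
t=37: [90, 23, 23, 90]
t=38: [62, 24, 24, 62]
t=39: [75, 98, 98, 75]
t=40: [13, 55, 55, 13]
t=41: [112, 49, 49, 112]
t=42: [129, 59, 59, 129]
t=43: [109, 100, 100, 109]
t=44: [15, 35, 35, 15]
t=45: [97, 52, 52, 97]
t=46: [115, 19, 19, 115]
t=47: [57, 57, 57, 57]
t=48: [117, 117, 117, 117]
t=49: [63, 63, 63, 63]
t=50: [99, 99, 99, 99]
t=51: [9, 9, 9, 9]
t=52: [27, 27, 27, 27]
t=53: [81, 81, 81, 81]
t=54: [45, 45, 45, 45]
t=55: [135, 135, 135, 135]
t=56: [117, 117, 117, 117]

Answer: 8
Key observation: The state at step 48, [117, 117, 117, 117], reappears at step 56 — and no state repeats earlier — so the cycle the system enters has period 8.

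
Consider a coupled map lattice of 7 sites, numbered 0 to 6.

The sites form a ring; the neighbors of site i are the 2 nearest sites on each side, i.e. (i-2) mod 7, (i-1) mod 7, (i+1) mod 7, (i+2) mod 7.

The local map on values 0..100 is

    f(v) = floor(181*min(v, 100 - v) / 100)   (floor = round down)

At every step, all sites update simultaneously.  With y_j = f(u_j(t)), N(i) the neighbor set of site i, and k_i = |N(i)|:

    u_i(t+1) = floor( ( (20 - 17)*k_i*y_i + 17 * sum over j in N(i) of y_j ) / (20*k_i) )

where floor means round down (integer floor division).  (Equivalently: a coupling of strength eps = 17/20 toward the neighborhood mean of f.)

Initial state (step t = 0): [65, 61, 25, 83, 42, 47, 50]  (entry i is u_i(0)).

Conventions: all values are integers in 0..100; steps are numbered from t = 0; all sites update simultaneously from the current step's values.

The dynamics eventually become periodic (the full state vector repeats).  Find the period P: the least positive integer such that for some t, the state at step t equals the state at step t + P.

Simulating step by step:
t=0: [65, 61, 25, 83, 42, 47, 50]
t=1: [71, 58, 57, 63, 64, 67, 75]
t=2: [62, 62, 66, 68, 62, 57, 60]
t=3: [69, 65, 64, 66, 66, 67, 70]
t=4: [59, 59, 60, 61, 59, 58, 58]
t=5: [74, 73, 72, 73, 73, 73, 74]
t=6: [48, 48, 48, 48, 48, 47, 47]
t=7: [85, 85, 86, 85, 85, 85, 85]
t=8: [26, 26, 26, 26, 26, 27, 27]
t=9: [47, 47, 47, 47, 47, 47, 47]
t=10: [85, 85, 85, 85, 85, 85, 85]
t=11: [27, 27, 27, 27, 27, 27, 27]
t=12: [48, 48, 48, 48, 48, 48, 48]
t=13: [86, 86, 86, 86, 86, 86, 86]
t=14: [25, 25, 25, 25, 25, 25, 25]
t=15: [45, 45, 45, 45, 45, 45, 45]
t=16: [81, 81, 81, 81, 81, 81, 81]
t=17: [34, 34, 34, 34, 34, 34, 34]
t=18: [61, 61, 61, 61, 61, 61, 61]
t=19: [70, 70, 70, 70, 70, 70, 70]
t=20: [54, 54, 54, 54, 54, 54, 54]
t=21: [83, 83, 83, 83, 83, 83, 83]
t=22: [30, 30, 30, 30, 30, 30, 30]
t=23: [54, 54, 54, 54, 54, 54, 54]

Answer: 3
Key observation: The state at step 20, [54, 54, 54, 54, 54, 54, 54], reappears at step 23 — and no state repeats earlier — so the cycle the system enters has period 3.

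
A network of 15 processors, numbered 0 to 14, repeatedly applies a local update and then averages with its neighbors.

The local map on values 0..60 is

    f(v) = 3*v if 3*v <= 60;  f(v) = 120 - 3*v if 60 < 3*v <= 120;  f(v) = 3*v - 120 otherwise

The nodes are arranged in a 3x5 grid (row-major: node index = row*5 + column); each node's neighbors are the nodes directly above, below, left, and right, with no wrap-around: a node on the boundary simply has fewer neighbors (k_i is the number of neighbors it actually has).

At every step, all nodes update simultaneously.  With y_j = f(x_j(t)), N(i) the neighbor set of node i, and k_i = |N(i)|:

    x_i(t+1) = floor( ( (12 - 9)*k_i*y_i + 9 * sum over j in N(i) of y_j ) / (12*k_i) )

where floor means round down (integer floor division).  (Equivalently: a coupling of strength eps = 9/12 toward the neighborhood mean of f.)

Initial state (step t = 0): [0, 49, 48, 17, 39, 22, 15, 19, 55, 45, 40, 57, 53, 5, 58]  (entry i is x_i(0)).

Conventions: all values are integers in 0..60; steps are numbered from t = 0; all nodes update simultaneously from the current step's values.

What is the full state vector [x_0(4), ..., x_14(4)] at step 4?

Answer: [10, 9, 12, 13, 19, 9, 12, 13, 10, 15, 15, 15, 16, 12, 13]

Derivation:
t=0: [0, 49, 48, 17, 39, 22, 15, 19, 55, 45, 40, 57, 53, 5, 58]
t=1: [30, 24, 39, 30, 25, 24, 46, 42, 37, 29, 39, 33, 40, 38, 24]
t=2: [43, 24, 21, 21, 34, 24, 27, 7, 16, 33, 26, 10, 8, 15, 26]
t=3: [38, 38, 45, 45, 33, 34, 37, 36, 39, 32, 39, 33, 30, 39, 35]
t=4: [10, 9, 12, 13, 19, 9, 12, 13, 10, 15, 15, 15, 16, 12, 13]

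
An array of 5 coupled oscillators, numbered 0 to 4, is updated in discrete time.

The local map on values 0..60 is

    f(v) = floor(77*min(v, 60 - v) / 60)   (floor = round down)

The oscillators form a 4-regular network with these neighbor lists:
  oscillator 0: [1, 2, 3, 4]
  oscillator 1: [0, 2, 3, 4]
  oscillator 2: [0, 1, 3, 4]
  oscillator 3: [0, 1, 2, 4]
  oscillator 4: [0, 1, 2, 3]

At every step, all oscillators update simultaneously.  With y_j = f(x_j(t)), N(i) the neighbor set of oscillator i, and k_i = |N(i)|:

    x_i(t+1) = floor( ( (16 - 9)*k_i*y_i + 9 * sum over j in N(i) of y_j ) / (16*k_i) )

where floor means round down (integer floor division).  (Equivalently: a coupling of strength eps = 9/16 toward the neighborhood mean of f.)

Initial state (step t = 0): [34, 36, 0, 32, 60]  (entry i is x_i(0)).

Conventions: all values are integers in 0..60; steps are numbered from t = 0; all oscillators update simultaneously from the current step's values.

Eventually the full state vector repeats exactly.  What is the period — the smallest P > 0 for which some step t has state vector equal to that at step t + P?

Simulating step by step:
t=0: [34, 36, 0, 32, 60]
t=1: [23, 22, 13, 24, 13]
t=2: [25, 25, 21, 25, 21]
t=3: [30, 30, 28, 30, 28]
t=4: [37, 37, 36, 37, 36]
t=5: [29, 29, 29, 29, 29]
t=6: [37, 37, 37, 37, 37]
t=7: [29, 29, 29, 29, 29]

Answer: 2
Key observation: The state at step 5, [29, 29, 29, 29, 29], reappears at step 7 — and no state repeats earlier — so the cycle the system enters has period 2.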